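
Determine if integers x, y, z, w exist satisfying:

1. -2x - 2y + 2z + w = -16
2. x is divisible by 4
Yes

Take x = 0, y = 0, z = -8, w = 0. Substituting into each constraint:
  (1) -2(0) - 2(0) + 2(-8) + 0 = -16 ✓
  (2) 0 = 4 × 0, remainder 0 ✓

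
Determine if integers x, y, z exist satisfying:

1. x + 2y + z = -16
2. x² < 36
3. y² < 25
Yes

Take x = 2, y = 0, z = -18. Substituting into each constraint:
  (1) 2 + 2(0) + (-18) = -16 ✓
  (2) x² = (2)² = 4, and 4 < 36 ✓
  (3) y² = (0)² = 0, and 0 < 25 ✓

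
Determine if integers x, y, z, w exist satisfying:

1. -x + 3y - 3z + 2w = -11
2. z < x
Yes

Take x = 0, y = 0, z = -1, w = -7. Substituting into each constraint:
  (1) 0 + 3(0) - 3(-1) + 2(-7) = -11 ✓
  (2) -1 < 0 ✓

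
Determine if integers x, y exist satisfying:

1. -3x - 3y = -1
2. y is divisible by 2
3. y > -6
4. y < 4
No

Even the single constraint (-3x - 3y = -1) is infeasible over the integers.

  - -3x - 3y = -1: every term on the left is divisible by 3, so the LHS ≡ 0 (mod 3), but the RHS -1 is not — no integer solution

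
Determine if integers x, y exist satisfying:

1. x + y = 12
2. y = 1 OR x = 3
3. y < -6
No

The full constraint system is jointly infeasible over the integers. Each constraint and what it forces:

  - x + y = 12: is a linear equation tying the variables together
  - y = 1 OR x = 3: forces a choice: either y = 1 or x = 3
  - y < -6: bounds one variable relative to a constant

Split on the disjunction (y = 1 OR x = 3):
  • If y = 1: this contradicts the bound y ≤ -7.
  • If x = 3: the equation forces y = 9, which contradicts the bound y ≤ -7.
Both branches are infeasible, so the system has no integer solution.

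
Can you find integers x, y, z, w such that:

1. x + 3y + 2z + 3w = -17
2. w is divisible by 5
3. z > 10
Yes

Take x = -39, y = 0, z = 11, w = 0. Substituting into each constraint:
  (1) (-39) + 3(0) + 2(11) + 3(0) = -17 ✓
  (2) 0 = 5 × 0, remainder 0 ✓
  (3) 11 > 10 ✓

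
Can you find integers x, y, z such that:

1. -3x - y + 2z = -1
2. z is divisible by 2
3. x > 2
Yes

Take x = 3, y = -8, z = 0. Substituting into each constraint:
  (1) -3(3) + 8 + 2(0) = -1 ✓
  (2) 0 = 2 × 0, remainder 0 ✓
  (3) 3 > 2 ✓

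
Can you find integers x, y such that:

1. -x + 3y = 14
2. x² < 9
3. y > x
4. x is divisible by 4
No

A contradictory subset is {-x + 3y = 14, x² < 9, x is divisible by 4}. No integer assignment can satisfy these jointly:

  - -x + 3y = 14: is a linear equation tying the variables together
  - x² < 9: restricts x to |x| ≤ 2
  - x is divisible by 4: restricts x to multiples of 4

The bounds confine x to {0} with 4 | x. For each value, substitute into the equation:
  • x = 0: the equation gives 3y = 14, so y would not be an integer.
Every case fails, so no integer solution exists.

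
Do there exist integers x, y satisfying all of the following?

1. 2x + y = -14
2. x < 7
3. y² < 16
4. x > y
No

A contradictory subset is {2x + y = -14, y² < 16, x > y}. No integer assignment can satisfy these jointly:

  - 2x + y = -14: is a linear equation tying the variables together
  - y² < 16: restricts y to |y| ≤ 3
  - x > y: bounds one variable relative to another variable

Propagating the comparison: x > y and y ≥ -3 give x ≥ -2. Range argument: with x ∈ [-2, ∞], y ∈ [-3, 3], the left side of the equation is at least -7, but the right side is -14 < -7. No integer solution exists.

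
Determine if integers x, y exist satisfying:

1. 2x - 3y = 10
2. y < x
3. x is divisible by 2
Yes

Take x = 2, y = -2. Substituting into each constraint:
  (1) 2(2) - 3(-2) = 10 ✓
  (2) -2 < 2 ✓
  (3) 2 = 2 × 1, remainder 0 ✓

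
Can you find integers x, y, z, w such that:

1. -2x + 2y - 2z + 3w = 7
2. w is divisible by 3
Yes

Take x = -3, y = -3, z = 1, w = 3. Substituting into each constraint:
  (1) -2(-3) + 2(-3) - 2(1) + 3(3) = 7 ✓
  (2) 3 = 3 × 1, remainder 0 ✓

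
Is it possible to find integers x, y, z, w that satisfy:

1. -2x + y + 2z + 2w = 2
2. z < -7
Yes

Take x = 0, y = 18, z = -8, w = 0. Substituting into each constraint:
  (1) -2(0) + 18 + 2(-8) + 2(0) = 2 ✓
  (2) -8 < -7 ✓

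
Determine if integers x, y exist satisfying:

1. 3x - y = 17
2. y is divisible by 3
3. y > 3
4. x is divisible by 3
No

A contradictory subset is {3x - y = 17, y is divisible by 3}. No integer assignment can satisfy these jointly:

  - 3x - y = 17: is a linear equation tying the variables together
  - y is divisible by 3: restricts y to multiples of 3

Modular obstruction: writing y = 3y', every remaining term of the linear equation is divisible by 3, so the left side is ≡ 0 (mod 3); but the right side 17 ≡ 2 (mod 3). No integers can satisfy it.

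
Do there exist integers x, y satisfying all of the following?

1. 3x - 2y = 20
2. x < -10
Yes

Take x = -12, y = -28. Substituting into each constraint:
  (1) 3(-12) - 2(-28) = 20 ✓
  (2) -12 < -10 ✓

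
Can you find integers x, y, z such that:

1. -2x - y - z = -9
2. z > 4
Yes

Take x = 0, y = 0, z = 9. Substituting into each constraint:
  (1) -2(0) + 0 + (-9) = -9 ✓
  (2) 9 > 4 ✓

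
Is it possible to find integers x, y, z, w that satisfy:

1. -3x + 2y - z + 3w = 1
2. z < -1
Yes

Take x = 1, y = 0, z = -4, w = 0. Substituting into each constraint:
  (1) -3(1) + 2(0) + 4 + 3(0) = 1 ✓
  (2) -4 < -1 ✓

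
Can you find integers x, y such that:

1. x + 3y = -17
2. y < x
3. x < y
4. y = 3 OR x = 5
No

A contradictory subset is {y < x, x < y}. No integer assignment can satisfy these jointly:

  - y < x: bounds one variable relative to another variable
  - x < y: bounds one variable relative to another variable

Direct contradiction: x > y and y > x cannot both hold.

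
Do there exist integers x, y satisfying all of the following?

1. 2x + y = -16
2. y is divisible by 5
Yes

Take x = -8, y = 0. Substituting into each constraint:
  (1) 2(-8) + 0 = -16 ✓
  (2) 0 = 5 × 0, remainder 0 ✓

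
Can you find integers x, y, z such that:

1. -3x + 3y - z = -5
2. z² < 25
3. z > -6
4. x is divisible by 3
Yes

Take x = 0, y = -1, z = 2. Substituting into each constraint:
  (1) -3(0) + 3(-1) + (-2) = -5 ✓
  (2) z² = (2)² = 4, and 4 < 25 ✓
  (3) 2 > -6 ✓
  (4) 0 = 3 × 0, remainder 0 ✓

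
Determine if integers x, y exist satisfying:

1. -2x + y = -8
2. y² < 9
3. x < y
No

The full constraint system is jointly infeasible over the integers. Each constraint and what it forces:

  - -2x + y = -8: is a linear equation tying the variables together
  - y² < 9: restricts y to |y| ≤ 2
  - x < y: bounds one variable relative to another variable

Propagating the comparison: x < y and y ≤ 2 give x ≤ 1. Range argument: with x ∈ [−∞, 1], y ∈ [-2, 2], the left side of the equation is at least -4, but the right side is -8 < -4. No integer solution exists.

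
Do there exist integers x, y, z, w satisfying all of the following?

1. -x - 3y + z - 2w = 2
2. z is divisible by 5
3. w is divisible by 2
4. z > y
Yes

Take x = 1, y = -1, z = 0, w = 0. Substituting into each constraint:
  (1) (-1) - 3(-1) + 0 - 2(0) = 2 ✓
  (2) 0 = 5 × 0, remainder 0 ✓
  (3) 0 = 2 × 0, remainder 0 ✓
  (4) 0 > -1 ✓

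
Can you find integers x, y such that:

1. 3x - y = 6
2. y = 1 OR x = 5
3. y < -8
No

The full constraint system is jointly infeasible over the integers. Each constraint and what it forces:

  - 3x - y = 6: is a linear equation tying the variables together
  - y = 1 OR x = 5: forces a choice: either y = 1 or x = 5
  - y < -8: bounds one variable relative to a constant

Split on the disjunction (y = 1 OR x = 5):
  • If y = 1: this contradicts the bound y ≤ -9.
  • If x = 5: the equation forces y = 9, which contradicts the bound y ≤ -9.
Both branches are infeasible, so the system has no integer solution.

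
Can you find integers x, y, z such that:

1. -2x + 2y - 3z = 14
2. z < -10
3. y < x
Yes

Take x = 0, y = -11, z = -12. Substituting into each constraint:
  (1) -2(0) + 2(-11) - 3(-12) = 14 ✓
  (2) -12 < -10 ✓
  (3) -11 < 0 ✓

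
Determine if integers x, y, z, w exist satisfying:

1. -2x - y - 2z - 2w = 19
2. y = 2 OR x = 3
Yes

Take x = 3, y = 3, z = 0, w = -14. Substituting into each constraint:
  (1) -2(3) + (-3) - 2(0) - 2(-14) = 19 ✓
  (2) x = 3, target 3 ✓ (second branch holds)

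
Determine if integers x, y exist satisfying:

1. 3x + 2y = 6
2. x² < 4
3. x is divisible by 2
Yes

Take x = 0, y = 3. Substituting into each constraint:
  (1) 3(0) + 2(3) = 6 ✓
  (2) x² = (0)² = 0, and 0 < 4 ✓
  (3) 0 = 2 × 0, remainder 0 ✓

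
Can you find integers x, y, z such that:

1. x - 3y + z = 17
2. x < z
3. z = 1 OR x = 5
Yes

Take x = 5, y = -2, z = 6. Substituting into each constraint:
  (1) 5 - 3(-2) + 6 = 17 ✓
  (2) 5 < 6 ✓
  (3) x = 5, target 5 ✓ (second branch holds)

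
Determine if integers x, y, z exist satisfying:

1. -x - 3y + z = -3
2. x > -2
Yes

Take x = 0, y = 1, z = 0. Substituting into each constraint:
  (1) 0 - 3(1) + 0 = -3 ✓
  (2) 0 > -2 ✓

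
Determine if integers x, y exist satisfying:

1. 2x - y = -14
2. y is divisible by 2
Yes

Take x = -7, y = 0. Substituting into each constraint:
  (1) 2(-7) + 0 = -14 ✓
  (2) 0 = 2 × 0, remainder 0 ✓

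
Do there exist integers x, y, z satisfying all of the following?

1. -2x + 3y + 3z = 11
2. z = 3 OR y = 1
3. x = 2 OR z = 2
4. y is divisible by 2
Yes

Take x = 2, y = 2, z = 3. Substituting into each constraint:
  (1) -2(2) + 3(2) + 3(3) = 11 ✓
  (2) z = 3, target 3 ✓ (first branch holds)
  (3) x = 2, target 2 ✓ (first branch holds)
  (4) 2 = 2 × 1, remainder 0 ✓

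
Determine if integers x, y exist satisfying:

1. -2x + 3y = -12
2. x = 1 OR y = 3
No

The full constraint system is jointly infeasible over the integers. Each constraint and what it forces:

  - -2x + 3y = -12: is a linear equation tying the variables together
  - x = 1 OR y = 3: forces a choice: either x = 1 or y = 3

Split on the disjunction (x = 1 OR y = 3):
  • If x = 1: with x = 1, every remaining term of the linear equation is divisible by 3, so the left side is ≡ 0 (mod 3); but the right side -10 ≡ 2 (mod 3). No integers can satisfy it.
  • If y = 3: with y = 3, every remaining term of the linear equation is divisible by 2, so the left side is ≡ 0 (mod 2); but the right side -21 ≡ 1 (mod 2). No integers can satisfy it.
Both branches are infeasible, so the system has no integer solution.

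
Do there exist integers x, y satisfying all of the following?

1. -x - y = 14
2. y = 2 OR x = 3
Yes

Take x = -16, y = 2. Substituting into each constraint:
  (1) 16 + (-2) = 14 ✓
  (2) y = 2, target 2 ✓ (first branch holds)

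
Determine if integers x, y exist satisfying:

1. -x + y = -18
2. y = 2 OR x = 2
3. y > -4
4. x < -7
No

A contradictory subset is {-x + y = -18, y = 2 OR x = 2, x < -7}. No integer assignment can satisfy these jointly:

  - -x + y = -18: is a linear equation tying the variables together
  - y = 2 OR x = 2: forces a choice: either y = 2 or x = 2
  - x < -7: bounds one variable relative to a constant

Split on the disjunction (y = 2 OR x = 2):
  • If y = 2: the equation forces x = 20, which contradicts the bound x ≤ -8.
  • If x = 2: this contradicts the bound x ≤ -8.
Both branches are infeasible, so the system has no integer solution.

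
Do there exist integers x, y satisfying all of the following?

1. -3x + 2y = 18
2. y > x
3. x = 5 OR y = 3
Yes

Take x = -4, y = 3. Substituting into each constraint:
  (1) -3(-4) + 2(3) = 18 ✓
  (2) 3 > -4 ✓
  (3) y = 3, target 3 ✓ (second branch holds)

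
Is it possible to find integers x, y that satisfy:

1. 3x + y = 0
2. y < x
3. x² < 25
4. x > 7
No

A contradictory subset is {x² < 25, x > 7}. No integer assignment can satisfy these jointly:

  - x² < 25: restricts x to |x| ≤ 4
  - x > 7: bounds one variable relative to a constant

Direct contradiction: the bounds on x require x ≥ 8 and x ≤ 4 simultaneously, which is empty.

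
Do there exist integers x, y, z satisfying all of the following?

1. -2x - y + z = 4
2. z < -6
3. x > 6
Yes

Take x = 7, y = -25, z = -7. Substituting into each constraint:
  (1) -2(7) + 25 + (-7) = 4 ✓
  (2) -7 < -6 ✓
  (3) 7 > 6 ✓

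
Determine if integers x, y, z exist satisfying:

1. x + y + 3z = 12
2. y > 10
Yes

Take x = 0, y = 12, z = 0. Substituting into each constraint:
  (1) 0 + 12 + 3(0) = 12 ✓
  (2) 12 > 10 ✓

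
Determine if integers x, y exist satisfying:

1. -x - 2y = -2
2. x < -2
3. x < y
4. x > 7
No

A contradictory subset is {x < -2, x > 7}. No integer assignment can satisfy these jointly:

  - x < -2: bounds one variable relative to a constant
  - x > 7: bounds one variable relative to a constant

Direct contradiction: the bounds on x require x ≥ 8 and x ≤ -3 simultaneously, which is empty.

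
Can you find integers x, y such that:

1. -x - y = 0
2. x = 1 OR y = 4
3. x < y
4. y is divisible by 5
No

The full constraint system is jointly infeasible over the integers. Each constraint and what it forces:

  - -x - y = 0: is a linear equation tying the variables together
  - x = 1 OR y = 4: forces a choice: either x = 1 or y = 4
  - x < y: bounds one variable relative to another variable
  - y is divisible by 5: restricts y to multiples of 5

Split on the disjunction (x = 1 OR y = 4):
  • If x = 1: with x = 1, writing y = 5y', every remaining term of the linear equation is divisible by 5, so the left side is ≡ 0 (mod 5); but the right side 1 ≡ 1 (mod 5). No integers can satisfy it.
  • If y = 4: this contradicts the divisibility constraint — 4 is not a multiple of 5.
Both branches are infeasible, so the system has no integer solution.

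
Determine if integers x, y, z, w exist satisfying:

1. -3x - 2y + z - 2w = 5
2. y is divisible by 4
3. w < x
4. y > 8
Yes

Take x = 0, y = 12, z = 27, w = -1. Substituting into each constraint:
  (1) -3(0) - 2(12) + 27 - 2(-1) = 5 ✓
  (2) 12 = 4 × 3, remainder 0 ✓
  (3) -1 < 0 ✓
  (4) 12 > 8 ✓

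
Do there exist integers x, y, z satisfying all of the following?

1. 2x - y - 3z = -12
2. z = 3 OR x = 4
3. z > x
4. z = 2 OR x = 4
Yes

Take x = 4, y = 5, z = 5. Substituting into each constraint:
  (1) 2(4) + (-5) - 3(5) = -12 ✓
  (2) x = 4, target 4 ✓ (second branch holds)
  (3) 5 > 4 ✓
  (4) x = 4, target 4 ✓ (second branch holds)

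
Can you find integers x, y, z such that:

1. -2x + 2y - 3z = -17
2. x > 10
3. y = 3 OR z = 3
Yes

Take x = 13, y = 3, z = -1. Substituting into each constraint:
  (1) -2(13) + 2(3) - 3(-1) = -17 ✓
  (2) 13 > 10 ✓
  (3) y = 3, target 3 ✓ (first branch holds)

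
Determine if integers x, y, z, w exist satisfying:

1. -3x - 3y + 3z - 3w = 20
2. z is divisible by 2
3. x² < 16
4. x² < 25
No

Even the single constraint (-3x - 3y + 3z - 3w = 20) is infeasible over the integers.

  - -3x - 3y + 3z - 3w = 20: every term on the left is divisible by 3, so the LHS ≡ 0 (mod 3), but the RHS 20 is not — no integer solution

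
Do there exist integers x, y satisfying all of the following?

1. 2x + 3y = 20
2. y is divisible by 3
Yes

Take x = 10, y = 0. Substituting into each constraint:
  (1) 2(10) + 3(0) = 20 ✓
  (2) 0 = 3 × 0, remainder 0 ✓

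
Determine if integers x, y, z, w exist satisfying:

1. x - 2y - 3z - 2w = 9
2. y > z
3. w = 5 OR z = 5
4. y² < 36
Yes

Take x = 11, y = -1, z = -2, w = 5. Substituting into each constraint:
  (1) 11 - 2(-1) - 3(-2) - 2(5) = 9 ✓
  (2) -1 > -2 ✓
  (3) w = 5, target 5 ✓ (first branch holds)
  (4) y² = (-1)² = 1, and 1 < 36 ✓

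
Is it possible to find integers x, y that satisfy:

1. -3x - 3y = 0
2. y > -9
Yes

Take x = 0, y = 0. Substituting into each constraint:
  (1) -3(0) - 3(0) = 0 ✓
  (2) 0 > -9 ✓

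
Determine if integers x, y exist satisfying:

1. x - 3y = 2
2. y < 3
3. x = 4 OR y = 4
No

The full constraint system is jointly infeasible over the integers. Each constraint and what it forces:

  - x - 3y = 2: is a linear equation tying the variables together
  - y < 3: bounds one variable relative to a constant
  - x = 4 OR y = 4: forces a choice: either x = 4 or y = 4

Split on the disjunction (x = 4 OR y = 4):
  • If x = 4: with x = 4, every remaining term of the linear equation is divisible by 3, so the left side is ≡ 0 (mod 3); but the right side -2 ≡ 1 (mod 3). No integers can satisfy it.
  • If y = 4: this contradicts the bound y ≤ 2.
Both branches are infeasible, so the system has no integer solution.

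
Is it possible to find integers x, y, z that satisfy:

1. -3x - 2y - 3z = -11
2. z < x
Yes

Take x = 1, y = 4, z = 0. Substituting into each constraint:
  (1) -3(1) - 2(4) - 3(0) = -11 ✓
  (2) 0 < 1 ✓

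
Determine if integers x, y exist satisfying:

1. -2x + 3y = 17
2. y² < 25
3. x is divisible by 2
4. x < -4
Yes

Take x = -10, y = -1. Substituting into each constraint:
  (1) -2(-10) + 3(-1) = 17 ✓
  (2) y² = (-1)² = 1, and 1 < 25 ✓
  (3) -10 = 2 × -5, remainder 0 ✓
  (4) -10 < -4 ✓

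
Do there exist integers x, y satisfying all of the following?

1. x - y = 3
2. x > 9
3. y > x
No

A contradictory subset is {x - y = 3, y > x}. No integer assignment can satisfy these jointly:

  - x - y = 3: is a linear equation tying the variables together
  - y > x: bounds one variable relative to another variable

From the equation, x − y = 3, i.e. y − x = -3; but y > x requires y − x ≥ 1. Contradiction.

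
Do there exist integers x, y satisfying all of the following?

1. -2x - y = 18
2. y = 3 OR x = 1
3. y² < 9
No

The full constraint system is jointly infeasible over the integers. Each constraint and what it forces:

  - -2x - y = 18: is a linear equation tying the variables together
  - y = 3 OR x = 1: forces a choice: either y = 3 or x = 1
  - y² < 9: restricts y to |y| ≤ 2

Split on the disjunction (y = 3 OR x = 1):
  • If y = 3: this contradicts y² < 9, which requires |y| ≤ 2.
  • If x = 1: the equation forces y = -20, but y² < 9 requires |y| ≤ 2.
Both branches are infeasible, so the system has no integer solution.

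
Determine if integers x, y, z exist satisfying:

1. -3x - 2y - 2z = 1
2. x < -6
Yes

Take x = -7, y = 10, z = 0. Substituting into each constraint:
  (1) -3(-7) - 2(10) - 2(0) = 1 ✓
  (2) -7 < -6 ✓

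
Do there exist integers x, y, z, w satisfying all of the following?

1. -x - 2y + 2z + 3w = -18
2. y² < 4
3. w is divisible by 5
Yes

Take x = 18, y = 0, z = 0, w = 0. Substituting into each constraint:
  (1) (-18) - 2(0) + 2(0) + 3(0) = -18 ✓
  (2) y² = (0)² = 0, and 0 < 4 ✓
  (3) 0 = 5 × 0, remainder 0 ✓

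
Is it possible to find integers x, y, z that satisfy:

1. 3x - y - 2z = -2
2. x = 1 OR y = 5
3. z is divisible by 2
Yes

Take x = -3, y = 5, z = -6. Substituting into each constraint:
  (1) 3(-3) + (-5) - 2(-6) = -2 ✓
  (2) y = 5, target 5 ✓ (second branch holds)
  (3) -6 = 2 × -3, remainder 0 ✓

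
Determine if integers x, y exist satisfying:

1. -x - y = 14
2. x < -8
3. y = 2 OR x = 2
Yes

Take x = -16, y = 2. Substituting into each constraint:
  (1) 16 + (-2) = 14 ✓
  (2) -16 < -8 ✓
  (3) y = 2, target 2 ✓ (first branch holds)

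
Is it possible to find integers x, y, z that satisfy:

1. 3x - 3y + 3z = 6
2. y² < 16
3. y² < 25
Yes

Take x = 2, y = 0, z = 0. Substituting into each constraint:
  (1) 3(2) - 3(0) + 3(0) = 6 ✓
  (2) y² = (0)² = 0, and 0 < 16 ✓
  (3) y² = (0)² = 0, and 0 < 25 ✓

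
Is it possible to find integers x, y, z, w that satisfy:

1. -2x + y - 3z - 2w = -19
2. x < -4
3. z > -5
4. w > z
Yes

Take x = -5, y = -27, z = 0, w = 1. Substituting into each constraint:
  (1) -2(-5) + (-27) - 3(0) - 2(1) = -19 ✓
  (2) -5 < -4 ✓
  (3) 0 > -5 ✓
  (4) 1 > 0 ✓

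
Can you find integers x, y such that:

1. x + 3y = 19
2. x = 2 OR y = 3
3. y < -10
No

The full constraint system is jointly infeasible over the integers. Each constraint and what it forces:

  - x + 3y = 19: is a linear equation tying the variables together
  - x = 2 OR y = 3: forces a choice: either x = 2 or y = 3
  - y < -10: bounds one variable relative to a constant

Split on the disjunction (x = 2 OR y = 3):
  • If x = 2: with x = 2, every remaining term of the linear equation is divisible by 3, so the left side is ≡ 0 (mod 3); but the right side 17 ≡ 2 (mod 3). No integers can satisfy it.
  • If y = 3: this contradicts the bound y ≤ -11.
Both branches are infeasible, so the system has no integer solution.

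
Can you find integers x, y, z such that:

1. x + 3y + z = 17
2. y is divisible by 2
Yes

Take x = 17, y = 0, z = 0. Substituting into each constraint:
  (1) 17 + 3(0) + 0 = 17 ✓
  (2) 0 = 2 × 0, remainder 0 ✓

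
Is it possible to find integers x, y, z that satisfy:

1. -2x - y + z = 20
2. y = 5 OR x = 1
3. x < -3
Yes

Take x = -13, y = 5, z = -1. Substituting into each constraint:
  (1) -2(-13) + (-5) + (-1) = 20 ✓
  (2) y = 5, target 5 ✓ (first branch holds)
  (3) -13 < -3 ✓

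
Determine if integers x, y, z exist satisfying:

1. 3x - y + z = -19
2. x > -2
Yes

Take x = -1, y = 0, z = -16. Substituting into each constraint:
  (1) 3(-1) + 0 + (-16) = -19 ✓
  (2) -1 > -2 ✓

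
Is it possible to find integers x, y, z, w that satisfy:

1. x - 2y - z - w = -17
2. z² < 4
Yes

Take x = 0, y = 0, z = 0, w = 17. Substituting into each constraint:
  (1) 0 - 2(0) + 0 + (-17) = -17 ✓
  (2) z² = (0)² = 0, and 0 < 4 ✓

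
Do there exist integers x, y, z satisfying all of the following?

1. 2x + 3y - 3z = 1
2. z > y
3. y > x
Yes

Take x = 2, y = 3, z = 4. Substituting into each constraint:
  (1) 2(2) + 3(3) - 3(4) = 1 ✓
  (2) 4 > 3 ✓
  (3) 3 > 2 ✓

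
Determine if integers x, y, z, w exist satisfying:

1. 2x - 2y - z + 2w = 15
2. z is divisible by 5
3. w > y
Yes

Take x = -1, y = 0, z = 5, w = 11. Substituting into each constraint:
  (1) 2(-1) - 2(0) + (-5) + 2(11) = 15 ✓
  (2) 5 = 5 × 1, remainder 0 ✓
  (3) 11 > 0 ✓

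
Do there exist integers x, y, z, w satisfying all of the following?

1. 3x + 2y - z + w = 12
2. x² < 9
Yes

Take x = 0, y = 0, z = 0, w = 12. Substituting into each constraint:
  (1) 3(0) + 2(0) + 0 + 12 = 12 ✓
  (2) x² = (0)² = 0, and 0 < 9 ✓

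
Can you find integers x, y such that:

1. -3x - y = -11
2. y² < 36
Yes

Take x = 3, y = 2. Substituting into each constraint:
  (1) -3(3) + (-2) = -11 ✓
  (2) y² = (2)² = 4, and 4 < 36 ✓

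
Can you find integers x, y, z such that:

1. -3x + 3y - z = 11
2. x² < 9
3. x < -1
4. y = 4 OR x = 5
Yes

Take x = -2, y = 4, z = 7. Substituting into each constraint:
  (1) -3(-2) + 3(4) + (-7) = 11 ✓
  (2) x² = (-2)² = 4, and 4 < 9 ✓
  (3) -2 < -1 ✓
  (4) y = 4, target 4 ✓ (first branch holds)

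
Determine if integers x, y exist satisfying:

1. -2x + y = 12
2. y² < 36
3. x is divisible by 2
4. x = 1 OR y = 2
No

A contradictory subset is {-2x + y = 12, x is divisible by 2, x = 1 OR y = 2}. No integer assignment can satisfy these jointly:

  - -2x + y = 12: is a linear equation tying the variables together
  - x is divisible by 2: restricts x to multiples of 2
  - x = 1 OR y = 2: forces a choice: either x = 1 or y = 2

Split on the disjunction (x = 1 OR y = 2):
  • If x = 1: this contradicts the divisibility constraint — 1 is not a multiple of 2.
  • If y = 2: with y = 2, writing x = 2x', every remaining term of the linear equation is divisible by 4, so the left side is ≡ 0 (mod 4); but the right side 10 ≡ 2 (mod 4). No integers can satisfy it.
Both branches are infeasible, so the system has no integer solution.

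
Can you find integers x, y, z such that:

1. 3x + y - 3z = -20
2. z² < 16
Yes

Take x = -7, y = 1, z = 0. Substituting into each constraint:
  (1) 3(-7) + 1 - 3(0) = -20 ✓
  (2) z² = (0)² = 0, and 0 < 16 ✓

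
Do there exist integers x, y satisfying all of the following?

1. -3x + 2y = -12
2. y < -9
Yes

Take x = -4, y = -12. Substituting into each constraint:
  (1) -3(-4) + 2(-12) = -12 ✓
  (2) -12 < -9 ✓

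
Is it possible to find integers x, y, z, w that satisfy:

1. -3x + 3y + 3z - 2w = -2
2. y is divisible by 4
Yes

Take x = 0, y = 0, z = 0, w = 1. Substituting into each constraint:
  (1) -3(0) + 3(0) + 3(0) - 2(1) = -2 ✓
  (2) 0 = 4 × 0, remainder 0 ✓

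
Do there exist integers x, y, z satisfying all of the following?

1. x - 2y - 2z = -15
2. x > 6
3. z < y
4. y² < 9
No

The full constraint system is jointly infeasible over the integers. Each constraint and what it forces:

  - x - 2y - 2z = -15: is a linear equation tying the variables together
  - x > 6: bounds one variable relative to a constant
  - z < y: bounds one variable relative to another variable
  - y² < 9: restricts y to |y| ≤ 2

Propagating the comparison: z < y and y ≤ 2 give z ≤ 1. Range argument: with x ∈ [7, ∞], y ∈ [-2, 2], z ∈ [−∞, 1], the left side of the equation is at least 1, but the right side is -15 < 1. No integer solution exists.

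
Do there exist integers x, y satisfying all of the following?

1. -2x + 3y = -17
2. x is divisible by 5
Yes

Take x = 10, y = 1. Substituting into each constraint:
  (1) -2(10) + 3(1) = -17 ✓
  (2) 10 = 5 × 2, remainder 0 ✓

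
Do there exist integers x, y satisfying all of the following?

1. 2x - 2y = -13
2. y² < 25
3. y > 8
No

Even the single constraint (2x - 2y = -13) is infeasible over the integers.

  - 2x - 2y = -13: every term on the left is divisible by 2, so the LHS ≡ 0 (mod 2), but the RHS -13 is not — no integer solution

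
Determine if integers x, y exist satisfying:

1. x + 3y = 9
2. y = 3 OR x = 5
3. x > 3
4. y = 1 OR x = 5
No

A contradictory subset is {x + 3y = 9, y = 3 OR x = 5, x > 3}. No integer assignment can satisfy these jointly:

  - x + 3y = 9: is a linear equation tying the variables together
  - y = 3 OR x = 5: forces a choice: either y = 3 or x = 5
  - x > 3: bounds one variable relative to a constant

Split on the disjunction (y = 3 OR x = 5):
  • If y = 3: the equation forces x = 0, which contradicts the bound x ≥ 4.
  • If x = 5: with x = 5, every remaining term of the linear equation is divisible by 3, so the left side is ≡ 0 (mod 3); but the right side 4 ≡ 1 (mod 3). No integers can satisfy it.
Both branches are infeasible, so the system has no integer solution.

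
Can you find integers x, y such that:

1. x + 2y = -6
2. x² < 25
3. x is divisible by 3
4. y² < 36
Yes

Take x = 0, y = -3. Substituting into each constraint:
  (1) 0 + 2(-3) = -6 ✓
  (2) x² = (0)² = 0, and 0 < 25 ✓
  (3) 0 = 3 × 0, remainder 0 ✓
  (4) y² = (-3)² = 9, and 9 < 36 ✓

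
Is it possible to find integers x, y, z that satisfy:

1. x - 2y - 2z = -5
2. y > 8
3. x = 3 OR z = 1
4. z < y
Yes

Take x = 15, y = 9, z = 1. Substituting into each constraint:
  (1) 15 - 2(9) - 2(1) = -5 ✓
  (2) 9 > 8 ✓
  (3) z = 1, target 1 ✓ (second branch holds)
  (4) 1 < 9 ✓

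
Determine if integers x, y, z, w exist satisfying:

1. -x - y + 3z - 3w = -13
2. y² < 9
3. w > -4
Yes

Take x = 13, y = 0, z = 0, w = 0. Substituting into each constraint:
  (1) (-13) + 0 + 3(0) - 3(0) = -13 ✓
  (2) y² = (0)² = 0, and 0 < 9 ✓
  (3) 0 > -4 ✓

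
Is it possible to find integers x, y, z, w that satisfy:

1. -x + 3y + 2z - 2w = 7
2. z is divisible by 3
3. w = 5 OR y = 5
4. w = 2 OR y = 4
Yes

Take x = -5, y = 4, z = 0, w = 5. Substituting into each constraint:
  (1) 5 + 3(4) + 2(0) - 2(5) = 7 ✓
  (2) 0 = 3 × 0, remainder 0 ✓
  (3) w = 5, target 5 ✓ (first branch holds)
  (4) y = 4, target 4 ✓ (second branch holds)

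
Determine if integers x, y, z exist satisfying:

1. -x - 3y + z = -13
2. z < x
Yes

Take x = 0, y = 4, z = -1. Substituting into each constraint:
  (1) 0 - 3(4) + (-1) = -13 ✓
  (2) -1 < 0 ✓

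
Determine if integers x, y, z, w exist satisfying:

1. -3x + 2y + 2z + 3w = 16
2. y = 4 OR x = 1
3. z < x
Yes

Take x = 1, y = 2, z = 0, w = 5. Substituting into each constraint:
  (1) -3(1) + 2(2) + 2(0) + 3(5) = 16 ✓
  (2) x = 1, target 1 ✓ (second branch holds)
  (3) 0 < 1 ✓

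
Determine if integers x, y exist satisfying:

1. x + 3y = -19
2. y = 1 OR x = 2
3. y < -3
Yes

Take x = 2, y = -7. Substituting into each constraint:
  (1) 2 + 3(-7) = -19 ✓
  (2) x = 2, target 2 ✓ (second branch holds)
  (3) -7 < -3 ✓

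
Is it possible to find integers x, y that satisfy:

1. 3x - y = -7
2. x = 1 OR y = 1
Yes

Take x = -2, y = 1. Substituting into each constraint:
  (1) 3(-2) + (-1) = -7 ✓
  (2) y = 1, target 1 ✓ (second branch holds)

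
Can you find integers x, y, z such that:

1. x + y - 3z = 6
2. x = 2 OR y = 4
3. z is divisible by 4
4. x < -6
Yes

Take x = -10, y = 4, z = -4. Substituting into each constraint:
  (1) (-10) + 4 - 3(-4) = 6 ✓
  (2) y = 4, target 4 ✓ (second branch holds)
  (3) -4 = 4 × -1, remainder 0 ✓
  (4) -10 < -6 ✓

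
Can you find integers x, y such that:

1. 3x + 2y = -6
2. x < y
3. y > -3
Yes

Take x = -2, y = 0. Substituting into each constraint:
  (1) 3(-2) + 2(0) = -6 ✓
  (2) -2 < 0 ✓
  (3) 0 > -3 ✓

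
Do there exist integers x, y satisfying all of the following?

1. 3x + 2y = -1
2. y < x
Yes

Take x = 1, y = -2. Substituting into each constraint:
  (1) 3(1) + 2(-2) = -1 ✓
  (2) -2 < 1 ✓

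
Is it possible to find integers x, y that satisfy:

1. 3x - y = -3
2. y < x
Yes

Take x = -2, y = -3. Substituting into each constraint:
  (1) 3(-2) + 3 = -3 ✓
  (2) -3 < -2 ✓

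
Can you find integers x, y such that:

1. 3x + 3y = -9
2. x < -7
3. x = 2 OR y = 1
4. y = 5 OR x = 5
No

A contradictory subset is {3x + 3y = -9, x < -7, x = 2 OR y = 1}. No integer assignment can satisfy these jointly:

  - 3x + 3y = -9: is a linear equation tying the variables together
  - x < -7: bounds one variable relative to a constant
  - x = 2 OR y = 1: forces a choice: either x = 2 or y = 1

Split on the disjunction (x = 2 OR y = 1):
  • If x = 2: this contradicts the bound x ≤ -8.
  • If y = 1: the equation forces x = -4, which contradicts the bound x ≤ -8.
Both branches are infeasible, so the system has no integer solution.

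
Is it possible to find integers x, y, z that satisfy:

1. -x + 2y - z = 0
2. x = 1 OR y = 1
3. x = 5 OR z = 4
Yes

Take x = 5, y = 1, z = -3. Substituting into each constraint:
  (1) (-5) + 2(1) + 3 = 0 ✓
  (2) y = 1, target 1 ✓ (second branch holds)
  (3) x = 5, target 5 ✓ (first branch holds)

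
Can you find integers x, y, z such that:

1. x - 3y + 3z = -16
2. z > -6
Yes

Take x = 2, y = 6, z = 0. Substituting into each constraint:
  (1) 2 - 3(6) + 3(0) = -16 ✓
  (2) 0 > -6 ✓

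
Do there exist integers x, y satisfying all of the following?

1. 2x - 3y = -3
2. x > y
Yes

Take x = 6, y = 5. Substituting into each constraint:
  (1) 2(6) - 3(5) = -3 ✓
  (2) 6 > 5 ✓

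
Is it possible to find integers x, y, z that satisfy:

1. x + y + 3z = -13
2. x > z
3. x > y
Yes

Take x = 0, y = -10, z = -1. Substituting into each constraint:
  (1) 0 + (-10) + 3(-1) = -13 ✓
  (2) 0 > -1 ✓
  (3) 0 > -10 ✓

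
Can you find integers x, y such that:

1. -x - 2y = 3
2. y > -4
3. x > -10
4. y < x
Yes

Take x = 1, y = -2. Substituting into each constraint:
  (1) (-1) - 2(-2) = 3 ✓
  (2) -2 > -4 ✓
  (3) 1 > -10 ✓
  (4) -2 < 1 ✓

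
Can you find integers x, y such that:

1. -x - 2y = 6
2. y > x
Yes

Take x = -4, y = -1. Substituting into each constraint:
  (1) 4 - 2(-1) = 6 ✓
  (2) -1 > -4 ✓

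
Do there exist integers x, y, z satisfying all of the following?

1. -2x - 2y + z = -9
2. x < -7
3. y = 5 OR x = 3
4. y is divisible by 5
Yes

Take x = -8, y = 5, z = -15. Substituting into each constraint:
  (1) -2(-8) - 2(5) + (-15) = -9 ✓
  (2) -8 < -7 ✓
  (3) y = 5, target 5 ✓ (first branch holds)
  (4) 5 = 5 × 1, remainder 0 ✓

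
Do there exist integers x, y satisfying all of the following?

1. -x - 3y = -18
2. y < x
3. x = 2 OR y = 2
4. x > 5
Yes

Take x = 12, y = 2. Substituting into each constraint:
  (1) (-12) - 3(2) = -18 ✓
  (2) 2 < 12 ✓
  (3) y = 2, target 2 ✓ (second branch holds)
  (4) 12 > 5 ✓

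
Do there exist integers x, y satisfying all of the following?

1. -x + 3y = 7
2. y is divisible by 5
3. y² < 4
Yes

Take x = -7, y = 0. Substituting into each constraint:
  (1) 7 + 3(0) = 7 ✓
  (2) 0 = 5 × 0, remainder 0 ✓
  (3) y² = (0)² = 0, and 0 < 4 ✓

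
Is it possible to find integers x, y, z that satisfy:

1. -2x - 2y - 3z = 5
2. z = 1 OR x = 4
Yes

Take x = -4, y = 0, z = 1. Substituting into each constraint:
  (1) -2(-4) - 2(0) - 3(1) = 5 ✓
  (2) z = 1, target 1 ✓ (first branch holds)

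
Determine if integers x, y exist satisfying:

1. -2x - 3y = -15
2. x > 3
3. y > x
No

The full constraint system is jointly infeasible over the integers. Each constraint and what it forces:

  - -2x - 3y = -15: is a linear equation tying the variables together
  - x > 3: bounds one variable relative to a constant
  - y > x: bounds one variable relative to another variable

Propagating the comparison: y > x and x ≥ 4 give y ≥ 5. Range argument: with x ∈ [4, ∞], y ∈ [5, ∞], the left side of the equation is at most -23, but the right side is -15 > -23. No integer solution exists.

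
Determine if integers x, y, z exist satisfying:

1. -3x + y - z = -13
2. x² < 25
Yes

Take x = 0, y = -13, z = 0. Substituting into each constraint:
  (1) -3(0) + (-13) + 0 = -13 ✓
  (2) x² = (0)² = 0, and 0 < 25 ✓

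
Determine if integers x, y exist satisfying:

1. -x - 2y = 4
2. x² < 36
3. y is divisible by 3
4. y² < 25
Yes

Take x = -4, y = 0. Substituting into each constraint:
  (1) 4 - 2(0) = 4 ✓
  (2) x² = (-4)² = 16, and 16 < 36 ✓
  (3) 0 = 3 × 0, remainder 0 ✓
  (4) y² = (0)² = 0, and 0 < 25 ✓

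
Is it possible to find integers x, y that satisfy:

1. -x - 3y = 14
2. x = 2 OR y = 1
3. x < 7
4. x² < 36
No

A contradictory subset is {-x - 3y = 14, x = 2 OR y = 1, x² < 36}. No integer assignment can satisfy these jointly:

  - -x - 3y = 14: is a linear equation tying the variables together
  - x = 2 OR y = 1: forces a choice: either x = 2 or y = 1
  - x² < 36: restricts x to |x| ≤ 5

Split on the disjunction (x = 2 OR y = 1):
  • If x = 2: with x = 2, every remaining term of the linear equation is divisible by 3, so the left side is ≡ 0 (mod 3); but the right side 16 ≡ 1 (mod 3). No integers can satisfy it.
  • If y = 1: the equation forces x = -17, but x² < 36 requires |x| ≤ 5.
Both branches are infeasible, so the system has no integer solution.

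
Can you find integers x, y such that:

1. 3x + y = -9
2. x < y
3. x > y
No

A contradictory subset is {x < y, x > y}. No integer assignment can satisfy these jointly:

  - x < y: bounds one variable relative to another variable
  - x > y: bounds one variable relative to another variable

Direct contradiction: y > x and x > y cannot both hold.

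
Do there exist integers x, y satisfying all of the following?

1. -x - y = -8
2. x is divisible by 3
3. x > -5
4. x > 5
Yes

Take x = 6, y = 2. Substituting into each constraint:
  (1) (-6) + (-2) = -8 ✓
  (2) 6 = 3 × 2, remainder 0 ✓
  (3) 6 > -5 ✓
  (4) 6 > 5 ✓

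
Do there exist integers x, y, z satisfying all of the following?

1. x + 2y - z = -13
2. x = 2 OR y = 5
Yes

Take x = 3, y = 5, z = 26. Substituting into each constraint:
  (1) 3 + 2(5) + (-26) = -13 ✓
  (2) y = 5, target 5 ✓ (second branch holds)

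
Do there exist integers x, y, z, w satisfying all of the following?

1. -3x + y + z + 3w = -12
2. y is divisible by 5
Yes

Take x = 0, y = 0, z = 0, w = -4. Substituting into each constraint:
  (1) -3(0) + 0 + 0 + 3(-4) = -12 ✓
  (2) 0 = 5 × 0, remainder 0 ✓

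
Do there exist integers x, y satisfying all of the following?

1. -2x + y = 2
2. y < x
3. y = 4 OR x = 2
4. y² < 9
No

A contradictory subset is {-2x + y = 2, y < x, y = 4 OR x = 2}. No integer assignment can satisfy these jointly:

  - -2x + y = 2: is a linear equation tying the variables together
  - y < x: bounds one variable relative to another variable
  - y = 4 OR x = 2: forces a choice: either y = 4 or x = 2

Split on the disjunction (y = 4 OR x = 2):
  • If y = 4: the equation forces x = 1, giving (y, x) = (4, 1), which violates x > y.
  • If x = 2: the equation forces y = 6, giving (x, y) = (2, 6), which violates x > y.
Both branches are infeasible, so the system has no integer solution.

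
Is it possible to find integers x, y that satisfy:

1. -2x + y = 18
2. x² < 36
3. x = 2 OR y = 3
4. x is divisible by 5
No

A contradictory subset is {-2x + y = 18, x = 2 OR y = 3, x is divisible by 5}. No integer assignment can satisfy these jointly:

  - -2x + y = 18: is a linear equation tying the variables together
  - x = 2 OR y = 3: forces a choice: either x = 2 or y = 3
  - x is divisible by 5: restricts x to multiples of 5

Split on the disjunction (x = 2 OR y = 3):
  • If x = 2: this contradicts the divisibility constraint — 2 is not a multiple of 5.
  • If y = 3: with y = 3, writing x = 5x', every remaining term of the linear equation is divisible by 10, so the left side is ≡ 0 (mod 10); but the right side 15 ≡ 5 (mod 10). No integers can satisfy it.
Both branches are infeasible, so the system has no integer solution.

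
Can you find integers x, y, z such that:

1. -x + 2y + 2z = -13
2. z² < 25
Yes

Take x = 1, y = -6, z = 0. Substituting into each constraint:
  (1) (-1) + 2(-6) + 2(0) = -13 ✓
  (2) z² = (0)² = 0, and 0 < 25 ✓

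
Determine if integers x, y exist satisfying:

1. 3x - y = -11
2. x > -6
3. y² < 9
Yes

Take x = -4, y = -1. Substituting into each constraint:
  (1) 3(-4) + 1 = -11 ✓
  (2) -4 > -6 ✓
  (3) y² = (-1)² = 1, and 1 < 9 ✓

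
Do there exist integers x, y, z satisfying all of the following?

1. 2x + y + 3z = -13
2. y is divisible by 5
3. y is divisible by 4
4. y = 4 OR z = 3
Yes

Take x = -11, y = 0, z = 3. Substituting into each constraint:
  (1) 2(-11) + 0 + 3(3) = -13 ✓
  (2) 0 = 5 × 0, remainder 0 ✓
  (3) 0 = 4 × 0, remainder 0 ✓
  (4) z = 3, target 3 ✓ (second branch holds)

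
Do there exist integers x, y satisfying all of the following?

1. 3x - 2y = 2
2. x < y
Yes

Take x = 4, y = 5. Substituting into each constraint:
  (1) 3(4) - 2(5) = 2 ✓
  (2) 4 < 5 ✓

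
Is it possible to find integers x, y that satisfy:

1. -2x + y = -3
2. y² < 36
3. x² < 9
Yes

Take x = 2, y = 1. Substituting into each constraint:
  (1) -2(2) + 1 = -3 ✓
  (2) y² = (1)² = 1, and 1 < 36 ✓
  (3) x² = (2)² = 4, and 4 < 9 ✓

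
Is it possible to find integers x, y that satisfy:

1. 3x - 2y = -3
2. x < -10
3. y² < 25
No

The full constraint system is jointly infeasible over the integers. Each constraint and what it forces:

  - 3x - 2y = -3: is a linear equation tying the variables together
  - x < -10: bounds one variable relative to a constant
  - y² < 25: restricts y to |y| ≤ 4

Range argument: with x ∈ [−∞, -11], y ∈ [-4, 4], the left side of the equation is at most -25, but the right side is -3 > -25. No integer solution exists.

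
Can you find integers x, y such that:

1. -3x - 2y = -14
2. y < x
Yes

Take x = 4, y = 1. Substituting into each constraint:
  (1) -3(4) - 2(1) = -14 ✓
  (2) 1 < 4 ✓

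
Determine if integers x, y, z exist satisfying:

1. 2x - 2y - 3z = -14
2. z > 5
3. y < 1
Yes

Take x = 2, y = 0, z = 6. Substituting into each constraint:
  (1) 2(2) - 2(0) - 3(6) = -14 ✓
  (2) 6 > 5 ✓
  (3) 0 < 1 ✓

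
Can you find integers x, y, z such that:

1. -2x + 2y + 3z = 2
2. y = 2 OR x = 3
Yes

Take x = 3, y = -2, z = 4. Substituting into each constraint:
  (1) -2(3) + 2(-2) + 3(4) = 2 ✓
  (2) x = 3, target 3 ✓ (second branch holds)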